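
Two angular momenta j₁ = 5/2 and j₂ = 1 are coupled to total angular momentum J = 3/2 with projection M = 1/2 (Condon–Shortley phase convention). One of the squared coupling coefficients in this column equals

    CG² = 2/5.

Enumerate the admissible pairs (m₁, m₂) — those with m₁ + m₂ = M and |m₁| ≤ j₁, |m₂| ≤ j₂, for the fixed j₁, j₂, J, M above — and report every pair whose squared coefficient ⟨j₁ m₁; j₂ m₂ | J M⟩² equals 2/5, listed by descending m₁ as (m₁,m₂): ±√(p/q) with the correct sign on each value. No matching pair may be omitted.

Admissible pairs with m₁+m₂ = M = 1/2: (-1/2,1), (1/2,0), (3/2,-1)
  (m₁,m₂)=(3/2,-1): CG² = 2/5, CG = +√(2/5)   ← matches the target
  (m₁,m₂)=(1/2,0): CG² = 2/5, CG = −√(2/5)   ← matches the target
  (m₁,m₂)=(-1/2,1): CG² = 1/5, CG = +√(1/5)
Pairs with CG² = 2/5: (3/2,-1): +√(2/5); (1/2,0): −√(2/5)

(3/2,-1): +√(2/5); (1/2,0): −√(2/5)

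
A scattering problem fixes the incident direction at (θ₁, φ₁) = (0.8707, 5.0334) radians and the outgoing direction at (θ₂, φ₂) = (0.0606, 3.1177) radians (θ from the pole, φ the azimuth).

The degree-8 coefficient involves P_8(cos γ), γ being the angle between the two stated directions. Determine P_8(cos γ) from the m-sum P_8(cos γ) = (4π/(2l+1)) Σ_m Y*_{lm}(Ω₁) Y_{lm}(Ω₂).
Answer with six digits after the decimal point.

0.270873

Addition theorem: P_8(cos γ) = (4π/17) Σ_m Y*_{lm}(Ω₁) Y_{lm}(Ω₂), m = −8…8:
  m=-8: Y*=-0.050669+0.032728i  Y=+0.000000+0.000000i  product -0.000000+0.000000i
  m=-7: Y*=-0.158529-0.127224i  Y=-0.000000-0.000000i  product +0.000000+0.000000i
  m=-6: Y*=+0.136929-0.369070i  Y=+0.000000+0.000000i  product +0.000000-0.000000i
  m=-5: Y*=+0.442015+0.015149i  Y=-0.000008-0.000001i  product -0.000003-0.000001i
  m=-4: Y*=+0.046078+0.156262i  Y=+0.000179+0.000017i  product +0.000006+0.000029i
  m=-3: Y*=+0.221639-0.154171i  Y=-0.003054-0.000219i  product -0.000711+0.000422i
  m=-2: Y*=+0.258939+0.193607i  Y=+0.037057+0.001772i  product +0.009252+0.007633i
  m=-1: Y*=+0.041629-0.125197i  Y=-0.289270-0.006913i  product -0.012908+0.035928i
  m=+0: Y*=+0.344992-0.000000i  Y=+1.087472+0.000000i  product +0.375170+0.000000i
  m=+1: Y*=-0.041629-0.125197i  Y=+0.289270-0.006913i  product -0.012908-0.035928i
  m=+2: Y*=+0.258939-0.193607i  Y=+0.037057-0.001772i  product +0.009252-0.007633i
  m=+3: Y*=-0.221639-0.154171i  Y=+0.003054-0.000219i  product -0.000711-0.000422i
  m=+4: Y*=+0.046078-0.156262i  Y=+0.000179-0.000017i  product +0.000006-0.000029i
  m=+5: Y*=-0.442015+0.015149i  Y=+0.000008-0.000001i  product -0.000003+0.000001i
  m=+6: Y*=+0.136929+0.369070i  Y=+0.000000-0.000000i  product +0.000000+0.000000i
  m=+7: Y*=+0.158529-0.127224i  Y=+0.000000-0.000000i  product +0.000000-0.000000i
  m=+8: Y*=-0.050669-0.032728i  Y=+0.000000-0.000000i  product -0.000000-0.000000i
Accumulated sum +0.366442-0.000000i; after 4π/(2l+1) scaling, +0.270873-0.000000i ⇒ P_8 = 0.270873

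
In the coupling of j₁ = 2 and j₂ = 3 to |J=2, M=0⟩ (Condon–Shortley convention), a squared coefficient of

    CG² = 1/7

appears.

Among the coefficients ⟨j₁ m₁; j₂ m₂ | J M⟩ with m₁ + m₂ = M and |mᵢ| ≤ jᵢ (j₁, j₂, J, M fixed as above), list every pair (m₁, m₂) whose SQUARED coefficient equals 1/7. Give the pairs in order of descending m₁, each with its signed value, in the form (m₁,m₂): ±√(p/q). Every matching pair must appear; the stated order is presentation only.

(1,-1): −√(1/7); (-1,1): +√(1/7)

Admissible pairs with m₁+m₂ = M = 0: (-2,2), (-1,1), (0,0), (1,-1), (2,-2)
  (m₁,m₂)=(2,-2): CG² = 5/14, CG = +√(5/14)
  (m₁,m₂)=(1,-1): CG² = 1/7, CG = −√(1/7)   ← matches the target
  (m₁,m₂)=(0,0): CG² = 0/1, CG = 0
  (m₁,m₂)=(-1,1): CG² = 1/7, CG = +√(1/7)   ← matches the target
  (m₁,m₂)=(-2,2): CG² = 5/14, CG = −√(5/14)
Pairs with CG² = 1/7: (1,-1): −√(1/7); (-1,1): +√(1/7)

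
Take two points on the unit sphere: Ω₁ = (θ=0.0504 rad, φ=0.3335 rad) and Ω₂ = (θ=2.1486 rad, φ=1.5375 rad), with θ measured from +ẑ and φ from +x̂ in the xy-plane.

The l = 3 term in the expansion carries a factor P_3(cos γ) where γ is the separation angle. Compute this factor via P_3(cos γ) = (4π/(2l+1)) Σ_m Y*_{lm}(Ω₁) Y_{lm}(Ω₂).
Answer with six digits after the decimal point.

0.422590

Summing Y*_{l m}(θ₁,φ₁)·Y_{l m}(θ₂,φ₂) over m ∈ [−3, 3]; prefactor 4π/(2·3+1) = 1.795196:
  m=-3: (+0.000029+0.000045i) × (-0.024455+0.244011i) = -0.000012+0.000006i  (running Σ = -0.000012+0.000006i)
  m=-2: (+0.002035+0.001603i) × (+0.390806+0.026063i) = +0.000754+0.000679i  (running Σ = +0.000742+0.000685i)
  m=-1: (+0.061342+0.021251i) × (+0.004430-0.133009i) = +0.003098-0.008065i  (running Σ = +0.003840-0.007380i)
  m=0: (+0.740675-0.000000i) × (+0.307449+0.000000i) = +0.227720+0.000000i  (running Σ = +0.231560-0.007380i)
  m=1: (-0.061342+0.021251i) × (-0.004430-0.133009i) = +0.003098+0.008065i  (running Σ = +0.234658+0.000685i)
  m=2: (+0.002035-0.001603i) × (+0.390806-0.026063i) = +0.000754-0.000679i  (running Σ = +0.235412+0.000006i)
  m=3: (-0.000029+0.000045i) × (+0.024455+0.244011i) = -0.000012-0.000006i  (running Σ = +0.235400-0.000000i)
Total Σ_m = +0.235400-0.000000i. Multiply by 1.795196: +0.422590-0.000000i. P_3(cos γ) = 0.422590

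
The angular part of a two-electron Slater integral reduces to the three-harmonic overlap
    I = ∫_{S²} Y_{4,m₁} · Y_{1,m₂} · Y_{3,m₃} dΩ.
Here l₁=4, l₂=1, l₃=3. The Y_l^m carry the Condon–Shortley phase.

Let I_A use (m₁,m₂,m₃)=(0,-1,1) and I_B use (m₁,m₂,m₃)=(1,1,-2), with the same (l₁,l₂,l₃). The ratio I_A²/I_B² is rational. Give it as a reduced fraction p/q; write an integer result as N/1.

2/1

l's match ⇒ only the (l;m) 3-j factors differ between A and B.
A: triangle coeff Δ(4,1,3) = 1/252; Σ_t [0,0]: t=0:+1/96 = 1/96; (3j)²=1/42 [(4 1 3; 0 -1 1)], sign=+1
B: triangle coeff Δ(4,1,3) = 1/252; Σ_t [2,2]: t=2:+1/240 = 1/240; (3j)²=1/84 [(4 1 3; 1 1 -2)], sign=-1
I_A²/I_B² = (1/42)/(1/84) = 2/1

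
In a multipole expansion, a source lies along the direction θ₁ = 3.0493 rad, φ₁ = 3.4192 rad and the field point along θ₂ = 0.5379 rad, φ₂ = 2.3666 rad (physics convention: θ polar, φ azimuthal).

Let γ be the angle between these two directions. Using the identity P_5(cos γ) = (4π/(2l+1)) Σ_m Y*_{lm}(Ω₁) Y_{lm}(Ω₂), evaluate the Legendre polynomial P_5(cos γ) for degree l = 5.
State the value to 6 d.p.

Summing Y*_{l m}(θ₁,φ₁)·Y_{l m}(θ₂,φ₂) over m ∈ [−5, 5]; prefactor 4π/(2·5+1) = 1.142397:
  [-5]  conj(Y_{5,-5})(Ω₁) = (-0.000001, -0.000003) ; Y_{5,-5}(Ω₂) = (0.012172, 0.010967) ; Δ = (0.000000, -0.000000)
  [-4]  conj(Y_{5,-4})(Ω₁) = (-0.000047, -0.000094) ; Y_{5,-4}(Ω₂) = (-0.086769, 0.003614) ; Δ = (0.000004, 0.000008)
  [-3]  conj(Y_{5,-3})(Ω₁) = (-0.001444, -0.001587) ; Y_{5,-3}(Ω₂) = (0.179579, -0.191156) ; Δ = (-0.000563, -0.000009)
  [-2]  conj(Y_{5,-2})(Ω₁) = (-0.024051, -0.014919) ; Y_{5,-2}(Ω₂) = (0.009640, 0.463132) ; Δ = (0.006678, -0.011283)
  [-1]  conj(Y_{5,-1})(Ω₁) = (-0.220392, -0.062804) ; Y_{5,-1}(Ω₂) = (-0.245865, -0.240801) ; Δ = (0.039063, 0.068512)
  [+0]  conj(Y_{5,0})(Ω₁) = (-0.876759, -0.000000) ; Y_{5,0}(Ω₂) = (-0.236885, 0.000000) ; Δ = (0.207691, 0.000000)
  [+1]  conj(Y_{5,1})(Ω₁) = (0.220392, -0.062804) ; Y_{5,1}(Ω₂) = (0.245865, -0.240801) ; Δ = (0.039063, -0.068512)
  [+2]  conj(Y_{5,2})(Ω₁) = (-0.024051, 0.014919) ; Y_{5,2}(Ω₂) = (0.009640, -0.463132) ; Δ = (0.006678, 0.011283)
  [+3]  conj(Y_{5,3})(Ω₁) = (0.001444, -0.001587) ; Y_{5,3}(Ω₂) = (-0.179579, -0.191156) ; Δ = (-0.000563, 0.000009)
  [+4]  conj(Y_{5,4})(Ω₁) = (-0.000047, 0.000094) ; Y_{5,4}(Ω₂) = (-0.086769, -0.003614) ; Δ = (0.000004, -0.000008)
  [+5]  conj(Y_{5,5})(Ω₁) = (0.000001, -0.000003) ; Y_{5,5}(Ω₂) = (-0.012172, 0.010967) ; Δ = (0.000000, 0.000000)
Accumulated sum (0.298057, -0.000000); after 4π/(2l+1) scaling, (0.340499, -0.000000) ⇒ P_5 = 0.340499

0.340499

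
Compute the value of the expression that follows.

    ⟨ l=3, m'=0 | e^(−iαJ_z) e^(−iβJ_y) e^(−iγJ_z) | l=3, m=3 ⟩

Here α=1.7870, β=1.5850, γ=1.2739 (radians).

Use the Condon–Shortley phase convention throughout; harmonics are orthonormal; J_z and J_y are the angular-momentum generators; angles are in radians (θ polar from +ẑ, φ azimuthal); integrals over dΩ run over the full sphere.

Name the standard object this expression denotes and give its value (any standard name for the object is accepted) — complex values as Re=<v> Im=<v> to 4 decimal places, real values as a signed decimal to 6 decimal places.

This is a Wigner D-matrix element — the rotation-matrix element ⟨l m'| R(α,β,γ) |l m⟩ in the angular-momentum basis.
Split into d^3_{0,3}(β=1.5850) × two z-phases.
c=cos(1.585000/2)=0.702067, s=sin(1.585000/2)=0.712111; N=√[6·6·720·1]=160.996894
The bounds max(0,m−m')=3 and min(l+m,l−m')=3 give 1 term
  k=3: (−1)^0·160.9969/(36)·0.7021^3·0.7121^3 = +0.558848
d^3_{0,3}(1.5850) = +0.558848
Attach z-rotation phases: D = e^{-i(0)(1.7870)}·(+0.558848)·e^{-i(3)(1.2739)} = -0.434507+0.351446i

Wigner D-matrix element, Re=-0.4345 Im=0.3514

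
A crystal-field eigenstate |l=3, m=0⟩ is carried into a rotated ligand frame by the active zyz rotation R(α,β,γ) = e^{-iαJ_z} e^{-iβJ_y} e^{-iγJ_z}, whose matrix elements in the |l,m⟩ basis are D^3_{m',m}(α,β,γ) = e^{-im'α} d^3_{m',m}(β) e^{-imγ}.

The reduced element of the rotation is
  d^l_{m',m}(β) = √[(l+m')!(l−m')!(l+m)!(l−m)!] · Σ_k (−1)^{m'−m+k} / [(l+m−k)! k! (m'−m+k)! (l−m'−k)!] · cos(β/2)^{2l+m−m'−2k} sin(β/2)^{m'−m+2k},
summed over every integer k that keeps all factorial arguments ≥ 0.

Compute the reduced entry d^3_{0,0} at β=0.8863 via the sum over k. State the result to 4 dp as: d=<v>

d^3_{0,0}(β=0.8863) via the finite sum:
c=cos(0.886300/2)=0.903405, s=sin(0.886300/2)=0.428787; N=√[6·6·6·6]=36.000000
k∈{0,1,2,3} keeps every argument non-negative
  k=0: (−1)^0·36.0000/(36)·0.9034^6·0.4288^0 = +0.543621
  k=1: (−1)^1·36.0000/(4)·0.9034^4·0.4288^2 = -1.102192
  k=2: (−1)^2·36.0000/(4)·0.9034^2·0.4288^4 = +0.248299
  k=3: (−1)^3·36.0000/(36)·0.9034^0·0.4288^6 = -0.006215
d^3_{0,0}(0.8863) = +0.543621 -1.102192 +0.248299 -0.006215 = -0.316487

d=-0.3165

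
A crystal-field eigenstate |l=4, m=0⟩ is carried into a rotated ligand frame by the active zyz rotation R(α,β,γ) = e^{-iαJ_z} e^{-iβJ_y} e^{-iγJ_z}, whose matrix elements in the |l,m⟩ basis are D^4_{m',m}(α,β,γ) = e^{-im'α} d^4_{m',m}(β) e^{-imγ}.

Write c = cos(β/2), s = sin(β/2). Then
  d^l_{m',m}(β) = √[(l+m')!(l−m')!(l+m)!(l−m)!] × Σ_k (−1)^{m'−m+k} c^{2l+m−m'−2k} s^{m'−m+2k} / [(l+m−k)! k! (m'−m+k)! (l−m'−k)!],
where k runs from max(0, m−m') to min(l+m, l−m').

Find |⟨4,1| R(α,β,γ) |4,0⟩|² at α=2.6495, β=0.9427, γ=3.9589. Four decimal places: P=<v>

P=0.0240

Split into d^4_{1,0}(β=0.9427) × two z-phases.
Half-angle: c=0.890956, s=0.454089. N=√(120·6·24·24)=643.987578
k: max(0,(0)−(1))=0 … min(4+(0),4−(1))=3
  k=0: (−1)^1·643.9876/(144)·0.8910^7·0.4541^1 = -0.905004
  k=1: (−1)^2·643.9876/(24)·0.8910^5·0.4541^3 = +1.410497
  k=2: (−1)^3·643.9876/(24)·0.8910^3·0.4541^5 = -0.366389
  k=3: (−1)^4·643.9876/(144)·0.8910^1·0.4541^7 = +0.015862
d^4_{1,0}(0.9427) = -0.905004 +1.410497 -0.366389 +0.015862 = +0.154966
|D^4_{1,0}|² = |d^4_{1,0}(β)|² = (+0.154966)² = 0.024014 (the z-rotation phases have unit modulus)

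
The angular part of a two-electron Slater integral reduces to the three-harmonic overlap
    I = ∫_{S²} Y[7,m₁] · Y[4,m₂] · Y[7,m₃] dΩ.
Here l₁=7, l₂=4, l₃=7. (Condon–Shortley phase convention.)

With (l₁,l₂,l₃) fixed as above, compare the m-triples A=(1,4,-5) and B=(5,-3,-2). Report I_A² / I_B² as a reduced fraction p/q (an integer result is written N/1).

l's match ⇒ only the (l;m) 3-j factors differ between A and B.
A: triangle coeff Δ(7,4,7) = 1/58198140; Σ_t [4,4]: t=4:+1/46448640 = 1/46448640; (3j)²=75/8398 [(7 4 7; 1 4 -5)], sign=+1
B: triangle coeff Δ(7,4,7) = 1/58198140; Σ_t [0,1]: t=0:+1/11612160 t=1:−1/52254720 = 1/14929920; (3j)²=1225/75582 [(7 4 7; 5 -3 -2)], sign=-1
I_A²/I_B² = (75/8398)/(1225/75582) = 27/49

27/49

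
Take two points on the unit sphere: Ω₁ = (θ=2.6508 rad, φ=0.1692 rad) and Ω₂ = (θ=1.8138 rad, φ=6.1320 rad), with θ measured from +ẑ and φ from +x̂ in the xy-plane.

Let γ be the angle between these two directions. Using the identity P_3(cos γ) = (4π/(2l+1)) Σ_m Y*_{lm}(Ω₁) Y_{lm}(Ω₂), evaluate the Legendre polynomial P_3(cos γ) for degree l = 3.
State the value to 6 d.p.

-0.294358

Term-by-term m-sum for l=3 (normalisation 4π/7 = 1.795196):
  term(m=-3) = (0.009543, 0.013664)   from Y*(Ω₁)=(0.038177, 0.021234), Y(Ω₂)=(0.342946, 0.167168)
  term(m=-2) = (0.037186, 0.027731)   from Y*(Ω₁)=(-0.188877, -0.066473), Y(Ω₂)=(-0.221162, -0.068988)
  term(m=-1) = (-0.093097, -0.030891)   from Y*(Ω₁)=(0.433816, 0.074110), Y(Ω₂)=(-0.220335, -0.033568)
  term(m=+0) = (-0.071234, -0.000000)   from Y*(Ω₁)=(-0.292680, -0.000000), Y(Ω₂)=(0.243386, 0.000000)
  term(m=+1) = (-0.093097, 0.030891)   from Y*(Ω₁)=(-0.433816, 0.074110), Y(Ω₂)=(0.220335, -0.033568)
  term(m=+2) = (0.037186, -0.027731)   from Y*(Ω₁)=(-0.188877, 0.066473), Y(Ω₂)=(-0.221162, 0.068988)
  term(m=+3) = (0.009543, -0.013664)   from Y*(Ω₁)=(-0.038177, 0.021234), Y(Ω₂)=(-0.342946, 0.167168)
Accumulated sum (-0.163970, -0.000000); after 4π/(2l+1) scaling, (-0.294358, -0.000000) ⇒ P_3 = -0.294358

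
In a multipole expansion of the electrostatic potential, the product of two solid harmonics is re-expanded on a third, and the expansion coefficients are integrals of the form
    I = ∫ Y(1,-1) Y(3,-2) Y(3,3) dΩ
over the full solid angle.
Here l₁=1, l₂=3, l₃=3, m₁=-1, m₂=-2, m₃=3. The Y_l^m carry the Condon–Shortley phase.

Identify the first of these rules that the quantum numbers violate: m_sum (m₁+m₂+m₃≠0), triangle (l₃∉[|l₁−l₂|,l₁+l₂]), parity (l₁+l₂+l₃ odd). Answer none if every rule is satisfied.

Σmᵢ = 0  ✓
l₃∈[|l₁−l₂|,l₁+l₂]=[2,4], have l₃=3  ✓
Σlᵢ = 7 ⇒ odd  ✗

parity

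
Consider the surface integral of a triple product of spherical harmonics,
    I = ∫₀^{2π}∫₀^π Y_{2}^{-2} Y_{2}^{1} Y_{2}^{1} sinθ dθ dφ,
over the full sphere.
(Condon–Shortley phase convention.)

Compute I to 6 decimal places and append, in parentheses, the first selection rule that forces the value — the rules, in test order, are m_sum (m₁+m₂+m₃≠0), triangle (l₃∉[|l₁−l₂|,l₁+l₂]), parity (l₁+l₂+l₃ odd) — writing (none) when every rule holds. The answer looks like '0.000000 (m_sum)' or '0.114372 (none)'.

Checks pass: Σm=0; 6 even; l₃=2∈[0,4].
(2·2+1)(2·2+1)(2·2+1) = 125
Δ: 2! 2! 2! / 7! → 1/630
sum: t=0:+1/8 t=1:−1/1 t=2:+1/8 = -3/4
3j²(2 2 2; 0 0 0) = Δ·Π!·Σ² = 2/35  (sign -1)
sum: t=2:+1/4 = 1/4
3j²(2 2 2; -2 1 1) = Δ·Π!·Σ² = 3/35  (sign -1)
combine: 4πI² = 125·2/35·3/35 = 30/49
take √, sign +1: I = 0.22072812
No selection rule forces the value: the integral is nonzero (none).

0.220728 (none)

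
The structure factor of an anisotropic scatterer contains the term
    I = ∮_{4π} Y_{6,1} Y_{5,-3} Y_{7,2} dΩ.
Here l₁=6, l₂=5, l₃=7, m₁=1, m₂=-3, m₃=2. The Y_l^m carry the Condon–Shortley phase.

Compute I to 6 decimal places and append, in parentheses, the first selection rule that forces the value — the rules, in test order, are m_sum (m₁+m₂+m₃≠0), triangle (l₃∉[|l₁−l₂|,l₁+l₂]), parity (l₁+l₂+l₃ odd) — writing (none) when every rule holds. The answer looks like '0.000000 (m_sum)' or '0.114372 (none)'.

-0.099396 (none)

Checks pass: Σm=0; 18 even; l₃=7∈[1,11].
(2·6+1)(2·5+1)(2·7+1) = 2145
Δ: 4! 8! 6! / 19! → 1/174594420
sum: t=0:+1/4147200 t=1:−1/207360 t=2:+1/82944 t=3:−1/207360 t=4:+1/4147200 = 1/345600
3j²(6 5 7; 0 0 0) = Δ·Π!·Σ² = 420/46189  (sign -1)
sum: t=0:+1/829440 t=1:−1/414720 t=2:+1/2073600 = -1/1382400
3j²(6 5 7; 1 -3 2) = Δ·Π!·Σ² = 294/46189  (sign +1)
combine: 4πI² = 2145·420/46189·294/46189 = 1852200/14919047
take √, sign -1: I = -0.09939590
No selection rule forces the value: the integral is nonzero (none).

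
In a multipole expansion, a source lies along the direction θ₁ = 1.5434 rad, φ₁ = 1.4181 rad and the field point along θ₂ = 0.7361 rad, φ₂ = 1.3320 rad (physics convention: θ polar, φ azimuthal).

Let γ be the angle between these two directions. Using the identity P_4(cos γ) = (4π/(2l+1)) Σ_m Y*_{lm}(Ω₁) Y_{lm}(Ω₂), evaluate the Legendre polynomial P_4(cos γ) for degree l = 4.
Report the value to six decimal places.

-0.419273

Addition theorem: P_4(cos γ) = (4π/9) Σ_m Y*_{lm}(Ω₁) Y_{lm}(Ω₂), m = −4…4:
  term(m=-4) = (0.037402, 0.013416)   from Y*(Ω₁)=(0.361978, -0.253417), Y(Ω₂)=(0.051928, 0.073416)
  term(m=-3) = (0.009296, 0.002456)   from Y*(Ω₁)=(-0.015146, -0.030717), Y(Ω₂)=(-0.184356, 0.211733)
  term(m=-2) = (-0.140522, -0.024440)   from Y*(Ω₁)=(0.317131, -0.099977), Y(Ω₂)=(-0.380949, -0.197162)
  term(m=-1) = (-0.007684, -0.000663)   from Y*(Ω₁)=(-0.005901, -0.038344), Y(Ω₂)=(0.047022, -0.193156)
  term(m=+0) = (-0.097265, 0.000000)   from Y*(Ω₁)=(0.314977, -0.000000), Y(Ω₂)=(-0.308801, 0.000000)
  term(m=+1) = (-0.007684, 0.000663)   from Y*(Ω₁)=(0.005901, -0.038344), Y(Ω₂)=(-0.047022, -0.193156)
  term(m=+2) = (-0.140522, 0.024440)   from Y*(Ω₁)=(0.317131, 0.099977), Y(Ω₂)=(-0.380949, 0.197162)
  term(m=+3) = (0.009296, -0.002456)   from Y*(Ω₁)=(0.015146, -0.030717), Y(Ω₂)=(0.184356, 0.211733)
  term(m=+4) = (0.037402, -0.013416)   from Y*(Ω₁)=(0.361978, 0.253417), Y(Ω₂)=(0.051928, -0.073416)
Accumulated sum (-0.300282, 0.000000); after 4π/(2l+1) scaling, (-0.419273, 0.000000) ⇒ P_4 = -0.419273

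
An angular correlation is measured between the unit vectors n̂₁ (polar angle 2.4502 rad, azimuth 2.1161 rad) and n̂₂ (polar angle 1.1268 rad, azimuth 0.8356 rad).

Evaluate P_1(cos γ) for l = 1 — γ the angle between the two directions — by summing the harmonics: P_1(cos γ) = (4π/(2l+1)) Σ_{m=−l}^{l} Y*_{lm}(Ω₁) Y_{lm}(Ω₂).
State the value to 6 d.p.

Addition theorem: P_1(cos γ) = (4π/3) Σ_m Y*_{lm}(Ω₁) Y_{lm}(Ω₂), m = −1…1:
  m=-1: (-0.114260, 0.188342) × (0.209266, -0.231407) = (0.019673, 0.065854)  (running Σ = (0.019673, 0.065854))
  m=0: (-0.376399, -0.000000) × (0.209880, 0.000000) = (-0.078999, -0.000000)  (running Σ = (-0.059326, 0.065854))
  m=1: (0.114260, 0.188342) × (-0.209266, -0.231407) = (0.019673, -0.065854)  (running Σ = (-0.039653, 0.000000))
Total Σ_m = (-0.039653, 0.000000). Multiply by 4.188790: (-0.166097, 0.000000). P_1(cos γ) = -0.166097

-0.166097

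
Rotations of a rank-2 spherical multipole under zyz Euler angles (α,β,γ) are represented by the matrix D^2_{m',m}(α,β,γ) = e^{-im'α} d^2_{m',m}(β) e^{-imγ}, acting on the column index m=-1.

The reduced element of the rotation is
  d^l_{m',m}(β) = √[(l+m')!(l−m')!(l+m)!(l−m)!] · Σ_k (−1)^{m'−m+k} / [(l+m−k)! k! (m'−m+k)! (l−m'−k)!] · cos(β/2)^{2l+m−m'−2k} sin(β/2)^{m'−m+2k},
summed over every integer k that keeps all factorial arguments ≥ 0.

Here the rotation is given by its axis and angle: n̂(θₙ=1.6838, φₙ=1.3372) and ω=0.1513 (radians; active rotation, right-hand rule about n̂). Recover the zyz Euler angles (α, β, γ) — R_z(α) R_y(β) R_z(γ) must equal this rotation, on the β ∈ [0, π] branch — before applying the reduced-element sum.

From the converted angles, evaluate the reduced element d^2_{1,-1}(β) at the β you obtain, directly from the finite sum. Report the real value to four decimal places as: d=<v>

Axis–angle → zyz. n̂ = (sinθₙcosφₙ, sinθₙsinφₙ, cosθₙ) = (+0.230001, +0.966635, -0.112763), ω = 0.1513.
R = I cosω + sinω [n̂]ₓ + (1−cosω) n̂n̂ᵀ gives
  R = [+0.989180, +0.019536, +0.145398; -0.014456, +0.999250, -0.035912; -0.145991, +0.033421, +0.988721]
β = atan2(√(R₁₃²+R₂₃²), R₃₃) = 0.150333; α = atan2(R₂₃, R₁₃) mod 2π = 6.041042; γ = atan2(R₃₂, −R₃₁) mod 2π = 0.225050
d^2_{1,-1}(β=0.1503) via the finite sum:
c=cos(0.150333/2)=0.997176, s=sin(0.150333/2)=0.075096; N=√[6·1·1·6]=6.000000
Admissible k: 0..1 (factorial args all ≥0)
  k=0: (−1)^2·6.0000/(2)·0.9972^2·0.0751^2 = +0.016823
  k=1: (−1)^3·6.0000/(6)·0.9972^0·0.0751^4 = -0.000032
d^2_{1,-1}(0.1503) = +0.016823 -0.000032 = +0.016791

d=0.0168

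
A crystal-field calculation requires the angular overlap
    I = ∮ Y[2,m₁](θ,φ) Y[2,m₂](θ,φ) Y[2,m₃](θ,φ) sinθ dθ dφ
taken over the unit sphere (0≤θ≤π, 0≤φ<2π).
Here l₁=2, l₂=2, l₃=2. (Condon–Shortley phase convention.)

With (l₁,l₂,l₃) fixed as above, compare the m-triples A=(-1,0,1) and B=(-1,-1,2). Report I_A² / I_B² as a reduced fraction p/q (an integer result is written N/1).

1/6

l's match ⇒ only the (l;m) 3-j factors differ between A and B.
A: triangle coeff Δ(2,2,2) = 1/630; Σ_t [1,2]: t=1:−1/2 t=2:+1/4 = -1/4; (3j)²=1/70 [(2 2 2; -1 0 1)], sign=+1
B: triangle coeff Δ(2,2,2) = 1/630; Σ_t [1,1]: t=1:−1/4 = -1/4; (3j)²=3/35 [(2 2 2; -1 -1 2)], sign=-1
I_A²/I_B² = (1/70)/(3/35) = 1/6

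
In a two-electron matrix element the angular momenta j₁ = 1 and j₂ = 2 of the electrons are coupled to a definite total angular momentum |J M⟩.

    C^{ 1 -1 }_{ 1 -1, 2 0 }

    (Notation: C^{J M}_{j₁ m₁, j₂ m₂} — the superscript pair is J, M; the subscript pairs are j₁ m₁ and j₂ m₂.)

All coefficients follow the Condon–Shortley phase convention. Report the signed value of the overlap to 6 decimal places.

√[3·2!0!2!/5! · 0!2!2!2!0!2!] = √(8/5)
  +(−1)^2/∏(2,0,0,0,0,2)! = 1/4  (running 1/4)
⟨..|..⟩ = √(8/5)·(1/4) = +0.316228

+√(1/10) ≈ +0.316228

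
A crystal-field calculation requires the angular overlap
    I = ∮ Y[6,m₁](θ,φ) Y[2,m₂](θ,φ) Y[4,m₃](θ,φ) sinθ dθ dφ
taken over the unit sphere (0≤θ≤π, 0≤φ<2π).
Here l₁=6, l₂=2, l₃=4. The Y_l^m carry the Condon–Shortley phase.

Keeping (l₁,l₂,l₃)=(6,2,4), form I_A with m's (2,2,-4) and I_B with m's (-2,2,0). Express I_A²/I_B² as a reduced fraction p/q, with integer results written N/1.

1/70

Shared (l₁,l₂,l₃)=(6,2,4): N and (l;000)² cancel in I_A²/I_B².
A: Δ = 4!·8!·0!/13! = 1/6435; Racah Σ t=4..4: t=4:+1/967680 = 1/967680; ⇒ 3j(6 2 4; 2 2 -4)² = 1/6435, sgn +1
B: Δ = 4!·8!·0!/13! = 1/6435; Racah Σ t=4..4: t=4:+1/13824 = 1/13824; ⇒ 3j(6 2 4; -2 2 0)² = 14/1287, sgn +1
I_A²/I_B² = (1/6435)/(14/1287) = 1/70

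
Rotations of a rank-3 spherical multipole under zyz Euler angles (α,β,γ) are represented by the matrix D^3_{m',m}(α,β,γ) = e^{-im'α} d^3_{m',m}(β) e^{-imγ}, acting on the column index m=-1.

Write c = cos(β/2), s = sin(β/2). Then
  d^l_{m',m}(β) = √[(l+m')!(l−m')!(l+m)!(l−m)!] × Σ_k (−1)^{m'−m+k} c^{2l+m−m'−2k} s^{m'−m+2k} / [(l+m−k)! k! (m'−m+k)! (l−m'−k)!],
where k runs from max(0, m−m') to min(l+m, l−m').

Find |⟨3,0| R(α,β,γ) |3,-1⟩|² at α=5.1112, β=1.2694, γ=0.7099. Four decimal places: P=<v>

P=0.0535

Split into d^3_{0,-1}(β=1.2694) × two z-phases.
c=cos(1.269400/2)=0.805250, s=sin(1.269400/2)=0.592936; N=√[6·6·2·24]=41.569219
k∈{0,1,2} keeps every argument non-negative
  k=0: (−1)^1·41.5692/(12)·0.8052^5·0.5929^1 = -0.695426
  k=1: (−1)^2·41.5692/(4)·0.8052^3·0.5929^3 = +1.131167
  k=2: (−1)^3·41.5692/(12)·0.8052^1·0.5929^5 = -0.204437
d^3_{0,-1}(1.2694) = -0.695426 +1.131167 -0.204437 = +0.231304
|D^3_{0,-1}|² = |d^3_{0,-1}(β)|² = (+0.231304)² = 0.053501 (the z-rotation phases have unit modulus)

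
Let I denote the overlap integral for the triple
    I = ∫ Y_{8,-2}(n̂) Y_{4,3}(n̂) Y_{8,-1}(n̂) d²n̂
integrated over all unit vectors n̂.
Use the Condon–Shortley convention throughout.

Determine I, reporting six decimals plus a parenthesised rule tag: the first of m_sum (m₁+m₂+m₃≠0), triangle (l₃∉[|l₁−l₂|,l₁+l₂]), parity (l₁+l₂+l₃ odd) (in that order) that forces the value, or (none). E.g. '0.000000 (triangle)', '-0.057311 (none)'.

-0.029073 (none)

Rules hold: Σm=0, L=20 even, 4≤8≤12.
N = 17·9·17 = 2601
Δ = 4!·12!·4!/21! = 1/185175900
Racah Σ t=0..4: t=0:+1/557383680 t=1:−1/21772800 t=2:+1/8294400 t=3:−1/21772800 t=4:+1/557383680 = 1/30965760
⇒ 3j(8 4 8; 0 0 0)² = 36/4199, sgn +1
Racah Σ t=3..4: t=3:−1/87091200 t=4:+1/74649600 = 1/522547200
⇒ 3j(8 4 8; -2 3 -1)² = 2/4199, sgn -1
4πI² = N·(3j₀)²·(3jₘ)² = 648/61009
I = -1·√(0.0106214/4π) = -0.02907272
No selection rule forces the value: the integral is nonzero (none).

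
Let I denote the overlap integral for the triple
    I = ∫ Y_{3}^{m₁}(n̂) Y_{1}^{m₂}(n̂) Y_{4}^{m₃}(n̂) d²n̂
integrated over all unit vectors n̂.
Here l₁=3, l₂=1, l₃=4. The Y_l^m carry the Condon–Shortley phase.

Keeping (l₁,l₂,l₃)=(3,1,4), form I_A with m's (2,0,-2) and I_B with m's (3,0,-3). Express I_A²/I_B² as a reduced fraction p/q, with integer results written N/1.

l's match ⇒ only the (l;m) 3-j factors differ between A and B.
A: triangle coeff Δ(3,1,4) = 1/252; Σ_t [0,0]: t=0:+1/120 = 1/120; (3j)²=1/21 [(3 1 4; 2 0 -2)], sign=+1
B: triangle coeff Δ(3,1,4) = 1/252; Σ_t [0,0]: t=0:+1/720 = 1/720; (3j)²=1/36 [(3 1 4; 3 0 -3)], sign=-1
I_A²/I_B² = (1/21)/(1/36) = 12/7

12/7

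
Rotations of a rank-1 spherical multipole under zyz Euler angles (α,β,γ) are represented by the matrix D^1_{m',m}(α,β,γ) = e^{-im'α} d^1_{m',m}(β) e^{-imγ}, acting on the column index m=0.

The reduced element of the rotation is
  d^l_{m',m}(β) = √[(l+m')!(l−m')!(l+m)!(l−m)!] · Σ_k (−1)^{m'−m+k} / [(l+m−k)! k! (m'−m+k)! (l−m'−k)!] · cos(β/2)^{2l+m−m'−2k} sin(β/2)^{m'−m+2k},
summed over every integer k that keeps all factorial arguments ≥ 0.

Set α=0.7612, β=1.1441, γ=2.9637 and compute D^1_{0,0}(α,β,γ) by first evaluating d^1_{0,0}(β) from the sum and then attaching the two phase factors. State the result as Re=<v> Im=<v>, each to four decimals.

First d^1_{0,0}(β=1.1441), then the phase factors e^{-i(0)α} and e^{-i(0)γ}:
With c≡cos(β/2)=0.840793 and s≡sin(β/2)=0.541357, N=[1·1·1·1]^{1/2}=1.000000
The bounds max(0,m−m')=0 and min(l+m,l−m')=1 give 2 terms
  k=0: (−1)^0·1.0000/(1)·0.8408^2·0.5414^0 = +0.706933
  k=1: (−1)^1·1.0000/(1)·0.8408^0·0.5414^2 = -0.293067
d^1_{0,0}(1.1441) = +0.706933 -0.293067 = +0.413866
Attach z-rotation phases: D = e^{-i(0)(0.7612)}·(+0.413866)·e^{-i(0)(2.9637)} = +0.413866+0.000000i

Re=0.4139 Im=0.0000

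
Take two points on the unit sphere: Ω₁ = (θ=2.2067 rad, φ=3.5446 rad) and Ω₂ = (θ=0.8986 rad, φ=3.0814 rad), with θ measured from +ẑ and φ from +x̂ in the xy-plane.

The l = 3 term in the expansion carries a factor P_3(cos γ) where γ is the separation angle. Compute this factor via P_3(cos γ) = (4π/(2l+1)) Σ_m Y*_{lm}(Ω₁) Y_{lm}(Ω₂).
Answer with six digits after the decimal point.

-0.271957

Expand P_3 via completeness: Σ_{m} conj(Y_{3,m}) at Ω₁ times Y_{3,m} at Ω₂ —
  term(m=-3) = +0.007826+0.042715i   from Y*(Ω₁)=-0.076900-0.203208i, Y(Ω₂)=-0.196621-0.035896i
  term(m=-2) = -0.091954-0.122376i   from Y*(Ω₁)=-0.272017-0.283471i, Y(Ω₂)=+0.386806+0.046792i
  term(m=-1) = +0.042169+0.021061i   from Y*(Ω₁)=-0.182641-0.077868i, Y(Ω₂)=-0.236972-0.014281i
  term(m=+0) = -0.067573+0.000000i   from Y*(Ω₁)=+0.274022-0.000000i, Y(Ω₂)=-0.246598+0.000000i
  term(m=+1) = +0.042169-0.021061i   from Y*(Ω₁)=+0.182641-0.077868i, Y(Ω₂)=+0.236972-0.014281i
  term(m=+2) = -0.091954+0.122376i   from Y*(Ω₁)=-0.272017+0.283471i, Y(Ω₂)=+0.386806-0.046792i
  term(m=+3) = +0.007826-0.042715i   from Y*(Ω₁)=+0.076900-0.203208i, Y(Ω₂)=+0.196621-0.035896i
Total Σ_m = -0.151491+0.000000i. Multiply by 1.795196: -0.271957+0.000000i. P_3(cos γ) = -0.271957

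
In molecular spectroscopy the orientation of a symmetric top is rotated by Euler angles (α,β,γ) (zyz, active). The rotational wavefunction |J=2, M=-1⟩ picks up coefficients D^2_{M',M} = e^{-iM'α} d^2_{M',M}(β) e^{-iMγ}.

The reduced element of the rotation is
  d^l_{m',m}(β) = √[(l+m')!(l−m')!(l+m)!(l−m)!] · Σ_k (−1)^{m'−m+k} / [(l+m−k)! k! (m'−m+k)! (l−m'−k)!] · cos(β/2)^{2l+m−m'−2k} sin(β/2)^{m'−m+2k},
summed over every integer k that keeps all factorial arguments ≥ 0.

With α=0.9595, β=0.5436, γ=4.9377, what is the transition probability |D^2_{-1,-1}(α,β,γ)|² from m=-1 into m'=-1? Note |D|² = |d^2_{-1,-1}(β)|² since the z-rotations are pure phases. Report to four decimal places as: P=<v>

Split into d^2_{-1,-1}(β=0.5436) × two z-phases.
Half-angle: c=0.963289, s=0.268466. N=√(1·6·1·6)=6.000000
Admissible k: 0..1 (factorial args all ≥0)
  k=0: (−1)^0·6.0000/(6)·0.9633^4·0.2685^0 = +0.861047
  k=1: (−1)^1·6.0000/(2)·0.9633^2·0.2685^2 = -0.200638
d^2_{-1,-1}(0.5436) = +0.861047 -0.200638 = +0.660409
|D^2_{-1,-1}|² = |d^2_{-1,-1}(β)|² = (+0.660409)² = 0.436140 (the z-rotation phases have unit modulus)

P=0.4361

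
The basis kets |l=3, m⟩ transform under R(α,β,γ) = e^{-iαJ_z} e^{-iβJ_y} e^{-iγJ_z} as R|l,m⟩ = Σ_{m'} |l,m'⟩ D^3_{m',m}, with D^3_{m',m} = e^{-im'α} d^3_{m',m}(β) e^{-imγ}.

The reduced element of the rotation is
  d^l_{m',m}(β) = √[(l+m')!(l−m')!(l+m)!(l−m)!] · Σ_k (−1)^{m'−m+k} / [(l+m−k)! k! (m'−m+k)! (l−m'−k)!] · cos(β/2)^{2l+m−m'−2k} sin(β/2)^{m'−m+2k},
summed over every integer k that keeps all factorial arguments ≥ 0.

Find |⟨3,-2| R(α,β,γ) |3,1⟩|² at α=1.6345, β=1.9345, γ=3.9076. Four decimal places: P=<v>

Split into d^3_{-2,1}(β=1.9345) × two z-phases.
c=cos(1.934500/2)=0.567566, s=sin(1.934500/2)=0.823328; N=√[1·120·24·2]=75.894664
Admissible k: 3..4 (factorial args all ≥0)
  k=3: (−1)^0·75.8947/(12)·0.5676^3·0.8233^3 = +0.645353
  k=4: (−1)^1·75.8947/(24)·0.5676^1·0.8233^5 = -0.679017
d^3_{-2,1}(1.9345) = +0.645353 -0.679017 = -0.033664
|D^3_{-2,1}|² = |d^3_{-2,1}(β)|² = (-0.033664)² = 0.001133 (the z-rotation phases have unit modulus)

P=0.0011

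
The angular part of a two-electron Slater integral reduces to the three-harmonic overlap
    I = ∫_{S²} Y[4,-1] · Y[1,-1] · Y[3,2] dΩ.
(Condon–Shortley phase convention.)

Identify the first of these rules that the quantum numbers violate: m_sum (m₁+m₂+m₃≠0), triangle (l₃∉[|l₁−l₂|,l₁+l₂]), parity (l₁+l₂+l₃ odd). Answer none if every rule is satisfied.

none

Σmᵢ = 0  ✓
l₃∈[|l₁−l₂|,l₁+l₂]=[3,5], have l₃=3  ✓
Σlᵢ = 8 ⇒ even  ✓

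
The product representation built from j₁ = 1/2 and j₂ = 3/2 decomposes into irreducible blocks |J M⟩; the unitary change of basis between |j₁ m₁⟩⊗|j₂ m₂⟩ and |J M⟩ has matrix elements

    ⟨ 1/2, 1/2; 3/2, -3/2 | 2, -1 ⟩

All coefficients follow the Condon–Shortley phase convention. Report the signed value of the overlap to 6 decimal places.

+√(1/4) ≈ +0.500000

triangle: 0!*1!*3!/5! = 6/120
(j±m)!: 1!*0!*0!*3!*1!*3! = 36
prefactor² = (2J+1)*Δ*N² = 9
  k=0: +1/(0!*0!*0!*0!*1!*3!) = 1/6
Σ = 1/6  ⇒  CG² = 9*(1/6)² = 1/4
CG = +√(1/4) = +0.500000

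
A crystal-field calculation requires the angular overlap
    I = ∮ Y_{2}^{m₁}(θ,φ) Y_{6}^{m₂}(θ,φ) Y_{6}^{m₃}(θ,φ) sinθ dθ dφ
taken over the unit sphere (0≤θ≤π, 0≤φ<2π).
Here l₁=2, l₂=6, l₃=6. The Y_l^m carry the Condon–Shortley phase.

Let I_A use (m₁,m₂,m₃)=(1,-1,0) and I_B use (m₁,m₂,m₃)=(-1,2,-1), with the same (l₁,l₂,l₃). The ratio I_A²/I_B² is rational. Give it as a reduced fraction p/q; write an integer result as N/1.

l's match ⇒ only the (l;m) 3-j factors differ between A and B.
A: triangle coeff Δ(2,6,6) = 1/90090; Σ_t [0,1]: t=0:+1/28800 t=1:−1/34560 = 1/172800; (3j)²=1/1430 [(2 6 6; 1 -1 0)], sign=+1
B: triangle coeff Δ(2,6,6) = 1/90090; Σ_t [1,2]: t=1:−1/60480 t=2:+1/34560 = 1/80640; (3j)²=6/1001 [(2 6 6; -1 2 -1)], sign=-1
I_A²/I_B² = (1/1430)/(6/1001) = 7/60

7/60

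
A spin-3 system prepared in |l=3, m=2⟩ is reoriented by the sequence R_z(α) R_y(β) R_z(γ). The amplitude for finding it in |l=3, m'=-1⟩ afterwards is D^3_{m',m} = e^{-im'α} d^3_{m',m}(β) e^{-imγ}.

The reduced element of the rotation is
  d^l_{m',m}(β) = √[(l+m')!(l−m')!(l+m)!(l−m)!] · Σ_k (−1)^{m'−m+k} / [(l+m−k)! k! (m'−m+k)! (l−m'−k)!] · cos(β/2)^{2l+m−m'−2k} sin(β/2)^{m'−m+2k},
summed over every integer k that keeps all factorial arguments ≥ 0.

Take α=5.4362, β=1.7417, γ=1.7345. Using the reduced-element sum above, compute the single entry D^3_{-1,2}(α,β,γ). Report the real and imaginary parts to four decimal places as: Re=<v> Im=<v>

Re=-0.0862 Im=0.2059

D^3_{-1,2}(5.4362,1.7417,1.7345) = e^{-i·-1·5.4362}·d^3_{-1,2}(1.7417)·e^{-i·2·1.7345}. Compute d first:
With c≡cos(β/2)=0.644177 and s≡sin(β/2)=0.764877, N=[2·24·120·1]^{1/2}=75.894664
Admissible k: 3..4 (factorial args all ≥0)
  k=3: (−1)^0·75.8947/(12)·0.6442^3·0.7649^3 = +0.756518
  k=4: (−1)^1·75.8947/(24)·0.6442^1·0.7649^5 = -0.533289
d^3_{-1,2}(1.7417) = +0.756518 -0.533289 = +0.223229
Phases: e^{-i·(-1)·5.4362}=+0.662245-0.749287i, e^{-i·(2)·1.7345}=-0.946879+0.321589i ⇒ D=-0.086190+0.205919i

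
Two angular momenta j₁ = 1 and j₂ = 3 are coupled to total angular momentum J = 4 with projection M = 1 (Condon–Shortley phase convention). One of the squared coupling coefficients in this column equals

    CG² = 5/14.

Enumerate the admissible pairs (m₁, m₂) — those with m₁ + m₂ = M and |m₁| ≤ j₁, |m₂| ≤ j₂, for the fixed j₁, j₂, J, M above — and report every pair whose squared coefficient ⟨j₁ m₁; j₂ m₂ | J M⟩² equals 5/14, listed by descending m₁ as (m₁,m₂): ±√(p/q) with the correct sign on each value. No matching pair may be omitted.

(1,0): +√(5/14)

Admissible pairs with m₁+m₂ = M = 1: (-1,2), (0,1), (1,0)
  (m₁,m₂)=(1,0): CG² = 5/14, CG = +√(5/14)   ← matches the target
  (m₁,m₂)=(0,1): CG² = 15/28, CG = +√(15/28)
  (m₁,m₂)=(-1,2): CG² = 3/28, CG = +√(3/28)
Pairs with CG² = 5/14: (1,0): +√(5/14)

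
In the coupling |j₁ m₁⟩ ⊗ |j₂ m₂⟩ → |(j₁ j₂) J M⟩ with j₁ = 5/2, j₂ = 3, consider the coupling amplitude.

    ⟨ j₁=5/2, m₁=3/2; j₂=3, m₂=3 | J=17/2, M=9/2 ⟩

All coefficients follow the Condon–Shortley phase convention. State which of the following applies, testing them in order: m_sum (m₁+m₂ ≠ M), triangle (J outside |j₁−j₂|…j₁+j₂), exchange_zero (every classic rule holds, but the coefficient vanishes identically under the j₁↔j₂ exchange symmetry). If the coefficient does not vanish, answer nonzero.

m-sum: m₁+m₂ = 3/2+3 = 9/2, M = 9/2  ✓
triangle: need |j₁−j₂| ≤ J ≤ j₁+j₂, i.e. J ∈ [1/2, 11/2]; J = 17/2 is outside ✗ ⇒ coefficient is 0

triangle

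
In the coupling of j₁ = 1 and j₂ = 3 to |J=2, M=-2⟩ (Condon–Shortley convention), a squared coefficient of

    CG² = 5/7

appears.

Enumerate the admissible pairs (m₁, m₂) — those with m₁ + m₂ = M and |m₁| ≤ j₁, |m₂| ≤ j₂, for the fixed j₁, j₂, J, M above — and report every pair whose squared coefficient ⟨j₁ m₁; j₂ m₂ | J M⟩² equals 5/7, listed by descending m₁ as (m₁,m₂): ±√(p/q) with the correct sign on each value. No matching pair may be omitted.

(1,-3): +√(5/7)

Admissible pairs with m₁+m₂ = M = -2: (-1,-1), (0,-2), (1,-3)
  (m₁,m₂)=(1,-3): CG² = 5/7, CG = +√(5/7)   ← matches the target
  (m₁,m₂)=(0,-2): CG² = 5/21, CG = −√(5/21)
  (m₁,m₂)=(-1,-1): CG² = 1/21, CG = +√(1/21)
Pairs with CG² = 5/7: (1,-3): +√(5/7)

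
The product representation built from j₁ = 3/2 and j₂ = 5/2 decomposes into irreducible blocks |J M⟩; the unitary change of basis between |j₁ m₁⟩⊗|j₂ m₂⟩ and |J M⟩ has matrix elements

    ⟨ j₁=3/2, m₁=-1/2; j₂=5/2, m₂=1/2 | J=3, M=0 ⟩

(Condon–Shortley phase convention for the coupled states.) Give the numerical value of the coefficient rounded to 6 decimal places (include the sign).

triangle: 1!·2!·4!/8! = 48/40320
(j±m)!: 1!·2!·3!·2!·3!·3! = 864
prefactor² = (2J+1)·Δ·N² = 36/5
  k=0: +1/(0!·1!·2!·3!·0!·1!) = 1/12
  k=1: −1/(1!·0!·1!·2!·1!·2!) = -1/4
Σ = -1/6  ⇒  CG² = 36/5·(-1/6)² = 1/5
CG = −√(1/5) = -0.447214

−√(1/5) ≈ -0.447214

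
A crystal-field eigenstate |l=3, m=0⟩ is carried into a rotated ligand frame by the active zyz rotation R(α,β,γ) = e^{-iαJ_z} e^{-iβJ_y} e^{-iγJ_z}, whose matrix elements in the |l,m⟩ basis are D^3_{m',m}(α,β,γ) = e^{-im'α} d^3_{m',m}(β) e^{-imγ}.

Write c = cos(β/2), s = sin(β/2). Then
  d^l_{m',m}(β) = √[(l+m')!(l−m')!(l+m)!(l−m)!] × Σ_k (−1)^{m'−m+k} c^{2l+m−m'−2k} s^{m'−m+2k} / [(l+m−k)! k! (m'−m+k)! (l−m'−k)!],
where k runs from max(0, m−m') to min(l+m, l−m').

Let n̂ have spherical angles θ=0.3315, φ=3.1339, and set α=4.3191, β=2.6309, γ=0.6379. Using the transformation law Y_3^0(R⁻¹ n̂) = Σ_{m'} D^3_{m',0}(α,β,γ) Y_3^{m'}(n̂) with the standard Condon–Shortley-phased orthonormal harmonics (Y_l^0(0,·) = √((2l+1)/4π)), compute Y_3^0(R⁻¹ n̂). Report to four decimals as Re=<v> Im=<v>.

Re=0.0209 Im=0.0000

Need the full column D^3_{m',0} for m'=−3..3 at α=4.3191, β=2.6309, γ=0.6379.
cos(β/2)=0.252581, sin(β/2)=0.967576
d^3_{-3,0}: single k=3 term ⇒ +0.065278;  D = +0.060354+0.024874i
d^3_{-2,0}: k∈[2..3] ⇒ +0.020870 -0.306267 = -0.285397;  D = +0.201568-0.202044i
d^3_{-1,0}: k∈[1..3] ⇒ +0.003446 -0.151693 +0.742020 = +0.593772;  D = -0.227550-0.548440i
d^3_{0,0}: k∈[0..3] ⇒ +0.000260 -0.034294 +0.503248 -0.820560 = -0.351345;  D = -0.351345+0.000000i
d^3_{1,0}: k∈[0..2] ⇒ -0.003446 +0.151693 -0.742020 = -0.593772;  D = +0.227550-0.548440i
d^3_{2,0}: k∈[0..1] ⇒ +0.020870 -0.306267 = -0.285397;  D = +0.201568+0.202044i
d^3_{3,0}: single k=0 term ⇒ -0.065278;  D = -0.060354+0.024874i
Y_3^{m'}(θ=0.3315,φ=3.1339) and Σ D·Y over m':
  (+0.0604+0.0249i)·(-0.0144-0.0003i)  (+0.2016-0.2020i)·(+0.1023+0.0016i)  (-0.2276-0.5484i)·(-0.3650-0.0028i)  (-0.3513+0.0000i)·(+0.5188+0.0000i)  (+0.2276-0.5484i)·(+0.3650-0.0028i)  (+0.2016+0.2020i)·(+0.1023-0.0016i)  (-0.0604+0.0249i)·(+0.0144-0.0003i)
Y_3^0(R⁻¹ n̂) = +0.020925+0.000000i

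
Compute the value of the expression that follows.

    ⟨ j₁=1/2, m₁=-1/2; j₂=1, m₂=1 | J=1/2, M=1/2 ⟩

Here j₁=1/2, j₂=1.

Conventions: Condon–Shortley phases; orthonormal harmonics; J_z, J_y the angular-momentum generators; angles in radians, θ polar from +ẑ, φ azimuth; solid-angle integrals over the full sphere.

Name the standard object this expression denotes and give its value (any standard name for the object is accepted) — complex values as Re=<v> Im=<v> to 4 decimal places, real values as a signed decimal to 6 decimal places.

This is a Clebsch–Gordan (vector-coupling) coefficient.
√[2·1!0!1!/3! · 0!1!2!0!1!0!] = √(2/3)
  +(−1)^1/∏(1,0,0,1,0,0)! = -1  (running -1)
⟨..|..⟩ = √(2/3)·(-1) = -0.816497

Clebsch–Gordan coefficient, −√(2/3) ≈ -0.816497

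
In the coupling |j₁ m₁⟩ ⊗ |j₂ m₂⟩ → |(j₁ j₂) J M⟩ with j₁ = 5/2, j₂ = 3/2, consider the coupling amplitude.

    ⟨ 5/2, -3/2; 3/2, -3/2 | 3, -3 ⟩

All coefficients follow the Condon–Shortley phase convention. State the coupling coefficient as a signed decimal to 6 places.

j₁+j₂−J=1  J+j₁−j₂=4  J−j₁+j₂=2  j₁+j₂+J+1=8
(j₁±m₁, j₂±m₂, J±M) = (1,4,0,3,0,6)
P² = 864
sum k=0..0:
  [0] +1/48 = 1/48
S = 1/48
C² = P²·S² = 3/8 ; C = +0.612372

+√(3/8) ≈ +0.612372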